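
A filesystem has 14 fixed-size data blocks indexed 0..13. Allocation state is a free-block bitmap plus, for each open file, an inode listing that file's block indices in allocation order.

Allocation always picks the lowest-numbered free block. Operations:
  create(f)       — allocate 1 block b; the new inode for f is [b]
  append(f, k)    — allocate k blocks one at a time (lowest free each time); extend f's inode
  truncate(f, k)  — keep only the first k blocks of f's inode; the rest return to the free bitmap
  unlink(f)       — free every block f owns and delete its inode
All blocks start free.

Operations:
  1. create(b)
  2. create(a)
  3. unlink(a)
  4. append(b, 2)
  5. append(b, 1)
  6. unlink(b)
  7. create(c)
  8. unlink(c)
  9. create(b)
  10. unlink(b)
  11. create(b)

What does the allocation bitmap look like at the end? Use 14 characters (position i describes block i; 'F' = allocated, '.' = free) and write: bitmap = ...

bitmap = F.............

create(b): bitmap=F............. | b=[0]
create(a): bitmap=FF............ | a=[1] b=[0]
unlink(a): bitmap=F............. | b=[0]
append(b, 2): bitmap=FFF........... | b=[0, 1, 2]
append(b, 1): bitmap=FFFF.......... | b=[0, 1, 2, 3]
unlink(b): bitmap=.............. | 
create(c): bitmap=F............. | c=[0]
unlink(c): bitmap=.............. | 
create(b): bitmap=F............. | b=[0]
unlink(b): bitmap=.............. | 
create(b): bitmap=F............. | b=[0]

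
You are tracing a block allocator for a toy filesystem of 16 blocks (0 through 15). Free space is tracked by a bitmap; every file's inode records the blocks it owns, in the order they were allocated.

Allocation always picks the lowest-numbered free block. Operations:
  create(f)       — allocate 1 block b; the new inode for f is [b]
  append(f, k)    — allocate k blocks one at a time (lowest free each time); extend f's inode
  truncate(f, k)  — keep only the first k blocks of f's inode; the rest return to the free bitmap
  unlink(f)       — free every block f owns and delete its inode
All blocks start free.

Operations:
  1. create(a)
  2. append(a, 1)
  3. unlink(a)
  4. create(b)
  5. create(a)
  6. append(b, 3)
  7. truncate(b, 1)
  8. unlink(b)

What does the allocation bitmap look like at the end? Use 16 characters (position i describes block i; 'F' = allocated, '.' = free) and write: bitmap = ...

after create(a) → a:[0]  free=[F...............]
after append(a, 1) → a:[0, 1]  free=[FF..............]
after unlink(a) →   free=[................]
after create(b) → b:[0]  free=[F...............]
after create(a) → a:[1], b:[0]  free=[FF..............]
after append(b, 3) → a:[1], b:[0, 2, 3, 4]  free=[FFFFF...........]
after truncate(b, 1) → a:[1], b:[0]  free=[FF..............]
after unlink(b) → a:[1]  free=[.F..............]

bitmap = .F..............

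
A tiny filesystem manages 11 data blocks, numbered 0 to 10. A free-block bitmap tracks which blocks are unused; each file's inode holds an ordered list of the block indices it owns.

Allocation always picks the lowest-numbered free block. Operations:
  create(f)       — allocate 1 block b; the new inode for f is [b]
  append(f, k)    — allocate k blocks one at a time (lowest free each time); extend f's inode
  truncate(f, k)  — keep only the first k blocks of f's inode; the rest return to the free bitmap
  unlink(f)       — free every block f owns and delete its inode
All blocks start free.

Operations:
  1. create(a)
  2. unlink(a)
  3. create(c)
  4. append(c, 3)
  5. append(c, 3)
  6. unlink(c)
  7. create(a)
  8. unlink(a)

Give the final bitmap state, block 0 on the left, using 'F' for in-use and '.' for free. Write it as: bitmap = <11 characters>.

bitmap = ...........

  1. create(a)  ⇒  F..........  {a→[0]}
  2. unlink(a)  ⇒  ...........  {}
  3. create(c)  ⇒  F..........  {c→[0]}
  4. append(c, 3)  ⇒  FFFF.......  {c→[0, 1, 2, 3]}
  5. append(c, 3)  ⇒  FFFFFFF....  {c→[0, 1, 2, 3, 4, 5, 6]}
  6. unlink(c)  ⇒  ...........  {}
  7. create(a)  ⇒  F..........  {a→[0]}
  8. unlink(a)  ⇒  ...........  {}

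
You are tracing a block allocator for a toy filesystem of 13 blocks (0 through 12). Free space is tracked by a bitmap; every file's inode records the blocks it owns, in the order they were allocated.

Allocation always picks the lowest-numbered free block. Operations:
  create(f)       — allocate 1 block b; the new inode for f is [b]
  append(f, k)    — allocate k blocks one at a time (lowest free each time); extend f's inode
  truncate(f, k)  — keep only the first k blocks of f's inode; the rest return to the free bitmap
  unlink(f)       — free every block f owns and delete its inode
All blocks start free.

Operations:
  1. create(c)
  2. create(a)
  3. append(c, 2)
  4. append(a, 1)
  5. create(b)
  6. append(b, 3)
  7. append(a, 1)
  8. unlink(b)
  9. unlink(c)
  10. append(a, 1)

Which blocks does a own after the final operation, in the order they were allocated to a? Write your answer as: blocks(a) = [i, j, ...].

blocks(a) = [1, 4, 9, 0]

create(c): bitmap=F............ | c=[0]
create(a): bitmap=FF........... | a=[1] c=[0]
append(c, 2): bitmap=FFFF......... | a=[1] c=[0, 2, 3]
append(a, 1): bitmap=FFFFF........ | a=[1, 4] c=[0, 2, 3]
create(b): bitmap=FFFFFF....... | a=[1, 4] b=[5] c=[0, 2, 3]
append(b, 3): bitmap=FFFFFFFFF.... | a=[1, 4] b=[5, 6, 7, 8] c=[0, 2, 3]
append(a, 1): bitmap=FFFFFFFFFF... | a=[1, 4, 9] b=[5, 6, 7, 8] c=[0, 2, 3]
unlink(b): bitmap=FFFFF....F... | a=[1, 4, 9] c=[0, 2, 3]
unlink(c): bitmap=.F..F....F... | a=[1, 4, 9]
append(a, 1): bitmap=FF..F....F... | a=[1, 4, 9, 0]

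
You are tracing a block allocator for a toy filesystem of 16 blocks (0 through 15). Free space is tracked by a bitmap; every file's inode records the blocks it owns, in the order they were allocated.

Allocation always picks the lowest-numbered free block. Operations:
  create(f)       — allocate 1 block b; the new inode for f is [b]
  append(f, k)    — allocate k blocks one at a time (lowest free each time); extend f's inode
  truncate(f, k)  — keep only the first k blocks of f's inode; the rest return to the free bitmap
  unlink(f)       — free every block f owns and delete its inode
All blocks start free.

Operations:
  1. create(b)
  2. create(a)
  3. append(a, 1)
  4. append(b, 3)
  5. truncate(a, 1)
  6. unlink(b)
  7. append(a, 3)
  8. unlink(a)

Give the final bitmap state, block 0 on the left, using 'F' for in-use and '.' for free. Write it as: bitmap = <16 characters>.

bitmap = ................

[1] create(b) — b=0 (map F...............)
[2] create(a) — a=1 b=0 (map FF..............)
[3] append(a, 1) — a=1,2 b=0 (map FFF.............)
[4] append(b, 3) — a=1,2 b=0,3,4,5 (map FFFFFF..........)
[5] truncate(a, 1) — a=1 b=0,3,4,5 (map FF.FFF..........)
[6] unlink(b) — a=1 (map .F..............)
[7] append(a, 3) — a=1,0,2,3 (map FFFF............)
[8] unlink(a) —  (map ................)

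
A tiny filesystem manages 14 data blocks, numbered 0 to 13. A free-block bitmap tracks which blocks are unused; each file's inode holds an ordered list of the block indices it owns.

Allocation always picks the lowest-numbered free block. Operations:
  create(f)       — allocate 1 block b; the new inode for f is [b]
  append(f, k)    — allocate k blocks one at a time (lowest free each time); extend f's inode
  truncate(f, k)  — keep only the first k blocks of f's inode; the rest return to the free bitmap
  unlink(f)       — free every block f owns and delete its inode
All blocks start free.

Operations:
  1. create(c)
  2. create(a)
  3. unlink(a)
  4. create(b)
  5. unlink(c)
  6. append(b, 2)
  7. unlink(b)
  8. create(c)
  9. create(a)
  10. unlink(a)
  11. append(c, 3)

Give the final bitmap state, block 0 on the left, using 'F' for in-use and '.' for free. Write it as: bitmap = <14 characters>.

  1. create(c)  ⇒  F.............  {c→[0]}
  2. create(a)  ⇒  FF............  {a→[1]; c→[0]}
  3. unlink(a)  ⇒  F.............  {c→[0]}
  4. create(b)  ⇒  FF............  {b→[1]; c→[0]}
  5. unlink(c)  ⇒  .F............  {b→[1]}
  6. append(b, 2)  ⇒  FFF...........  {b→[1, 0, 2]}
  7. unlink(b)  ⇒  ..............  {}
  8. create(c)  ⇒  F.............  {c→[0]}
  9. create(a)  ⇒  FF............  {a→[1]; c→[0]}
  10. unlink(a)  ⇒  F.............  {c→[0]}
  11. append(c, 3)  ⇒  FFFF..........  {c→[0, 1, 2, 3]}

bitmap = FFFF..........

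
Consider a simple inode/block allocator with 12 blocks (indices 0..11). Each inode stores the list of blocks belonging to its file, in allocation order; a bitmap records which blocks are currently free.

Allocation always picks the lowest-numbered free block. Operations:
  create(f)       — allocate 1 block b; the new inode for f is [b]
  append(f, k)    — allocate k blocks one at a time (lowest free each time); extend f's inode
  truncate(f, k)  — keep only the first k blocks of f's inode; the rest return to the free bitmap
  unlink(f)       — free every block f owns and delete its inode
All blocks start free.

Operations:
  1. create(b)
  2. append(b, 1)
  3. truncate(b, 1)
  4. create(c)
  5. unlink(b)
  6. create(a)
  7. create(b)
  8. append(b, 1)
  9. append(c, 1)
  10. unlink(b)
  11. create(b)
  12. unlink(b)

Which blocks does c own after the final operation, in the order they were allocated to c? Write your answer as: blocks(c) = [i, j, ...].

blocks(c) = [1, 4]

  1. create(b)  ⇒  F...........  {b→[0]}
  2. append(b, 1)  ⇒  FF..........  {b→[0, 1]}
  3. truncate(b, 1)  ⇒  F...........  {b→[0]}
  4. create(c)  ⇒  FF..........  {b→[0]; c→[1]}
  5. unlink(b)  ⇒  .F..........  {c→[1]}
  6. create(a)  ⇒  FF..........  {a→[0]; c→[1]}
  7. create(b)  ⇒  FFF.........  {a→[0]; b→[2]; c→[1]}
  8. append(b, 1)  ⇒  FFFF........  {a→[0]; b→[2, 3]; c→[1]}
  9. append(c, 1)  ⇒  FFFFF.......  {a→[0]; b→[2, 3]; c→[1, 4]}
  10. unlink(b)  ⇒  FF..F.......  {a→[0]; c→[1, 4]}
  11. create(b)  ⇒  FFF.F.......  {a→[0]; b→[2]; c→[1, 4]}
  12. unlink(b)  ⇒  FF..F.......  {a→[0]; c→[1, 4]}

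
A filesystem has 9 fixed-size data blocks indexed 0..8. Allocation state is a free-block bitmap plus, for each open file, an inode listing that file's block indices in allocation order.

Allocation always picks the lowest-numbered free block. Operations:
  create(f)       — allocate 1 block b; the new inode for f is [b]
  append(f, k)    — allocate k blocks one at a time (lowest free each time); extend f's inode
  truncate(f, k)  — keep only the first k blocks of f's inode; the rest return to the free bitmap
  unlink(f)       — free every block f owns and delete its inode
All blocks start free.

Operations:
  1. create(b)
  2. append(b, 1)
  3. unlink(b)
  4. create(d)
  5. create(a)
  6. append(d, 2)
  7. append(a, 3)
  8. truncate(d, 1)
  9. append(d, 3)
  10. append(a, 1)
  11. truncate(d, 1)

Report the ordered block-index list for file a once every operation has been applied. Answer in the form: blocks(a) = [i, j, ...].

blocks(a) = [1, 4, 5, 6, 8]

create(b): bitmap=F........ | b=[0]
append(b, 1): bitmap=FF....... | b=[0, 1]
unlink(b): bitmap=......... | 
create(d): bitmap=F........ | d=[0]
create(a): bitmap=FF....... | a=[1] d=[0]
append(d, 2): bitmap=FFFF..... | a=[1] d=[0, 2, 3]
append(a, 3): bitmap=FFFFFFF.. | a=[1, 4, 5, 6] d=[0, 2, 3]
truncate(d, 1): bitmap=FF..FFF.. | a=[1, 4, 5, 6] d=[0]
append(d, 3): bitmap=FFFFFFFF. | a=[1, 4, 5, 6] d=[0, 2, 3, 7]
append(a, 1): bitmap=FFFFFFFFF | a=[1, 4, 5, 6, 8] d=[0, 2, 3, 7]
truncate(d, 1): bitmap=FF..FFF.F | a=[1, 4, 5, 6, 8] d=[0]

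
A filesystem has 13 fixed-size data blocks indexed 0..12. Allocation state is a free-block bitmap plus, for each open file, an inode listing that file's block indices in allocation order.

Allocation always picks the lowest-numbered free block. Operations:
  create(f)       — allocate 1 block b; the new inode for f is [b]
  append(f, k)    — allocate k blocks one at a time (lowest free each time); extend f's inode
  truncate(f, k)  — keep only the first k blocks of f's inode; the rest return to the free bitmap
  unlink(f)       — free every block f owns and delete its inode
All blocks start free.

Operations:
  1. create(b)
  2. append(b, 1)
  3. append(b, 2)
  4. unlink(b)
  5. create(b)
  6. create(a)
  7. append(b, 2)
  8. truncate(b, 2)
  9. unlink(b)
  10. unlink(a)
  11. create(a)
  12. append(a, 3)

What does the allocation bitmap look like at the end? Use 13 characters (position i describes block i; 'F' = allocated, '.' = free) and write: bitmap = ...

create(b): bitmap=F............ | b=[0]
append(b, 1): bitmap=FF........... | b=[0, 1]
append(b, 2): bitmap=FFFF......... | b=[0, 1, 2, 3]
unlink(b): bitmap=............. | 
create(b): bitmap=F............ | b=[0]
create(a): bitmap=FF........... | a=[1] b=[0]
append(b, 2): bitmap=FFFF......... | a=[1] b=[0, 2, 3]
truncate(b, 2): bitmap=FFF.......... | a=[1] b=[0, 2]
unlink(b): bitmap=.F........... | a=[1]
unlink(a): bitmap=............. | 
create(a): bitmap=F............ | a=[0]
append(a, 3): bitmap=FFFF......... | a=[0, 1, 2, 3]

bitmap = FFFF.........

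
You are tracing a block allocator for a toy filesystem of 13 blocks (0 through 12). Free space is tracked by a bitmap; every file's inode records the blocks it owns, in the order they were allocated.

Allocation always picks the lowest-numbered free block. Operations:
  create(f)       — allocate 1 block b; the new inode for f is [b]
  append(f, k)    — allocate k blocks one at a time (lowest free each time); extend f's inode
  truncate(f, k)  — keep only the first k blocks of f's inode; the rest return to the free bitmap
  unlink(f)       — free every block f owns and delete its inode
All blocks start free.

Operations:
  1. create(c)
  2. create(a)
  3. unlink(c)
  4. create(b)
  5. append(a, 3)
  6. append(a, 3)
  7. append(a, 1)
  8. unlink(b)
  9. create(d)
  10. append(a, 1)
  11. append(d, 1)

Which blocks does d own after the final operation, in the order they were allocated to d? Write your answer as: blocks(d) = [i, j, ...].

after create(c) → c:[0]  free=[F............]
after create(a) → a:[1], c:[0]  free=[FF...........]
after unlink(c) → a:[1]  free=[.F...........]
after create(b) → a:[1], b:[0]  free=[FF...........]
after append(a, 3) → a:[1, 2, 3, 4], b:[0]  free=[FFFFF........]
after append(a, 3) → a:[1, 2, 3, 4, 5, 6, 7], b:[0]  free=[FFFFFFFF.....]
after append(a, 1) → a:[1, 2, 3, 4, 5, 6, 7, 8], b:[0]  free=[FFFFFFFFF....]
after unlink(b) → a:[1, 2, 3, 4, 5, 6, 7, 8]  free=[.FFFFFFFF....]
after create(d) → a:[1, 2, 3, 4, 5, 6, 7, 8], d:[0]  free=[FFFFFFFFF....]
after append(a, 1) → a:[1, 2, 3, 4, 5, 6, 7, 8, 9], d:[0]  free=[FFFFFFFFFF...]
after append(d, 1) → a:[1, 2, 3, 4, 5, 6, 7, 8, 9], d:[0, 10]  free=[FFFFFFFFFFF..]

blocks(d) = [0, 10]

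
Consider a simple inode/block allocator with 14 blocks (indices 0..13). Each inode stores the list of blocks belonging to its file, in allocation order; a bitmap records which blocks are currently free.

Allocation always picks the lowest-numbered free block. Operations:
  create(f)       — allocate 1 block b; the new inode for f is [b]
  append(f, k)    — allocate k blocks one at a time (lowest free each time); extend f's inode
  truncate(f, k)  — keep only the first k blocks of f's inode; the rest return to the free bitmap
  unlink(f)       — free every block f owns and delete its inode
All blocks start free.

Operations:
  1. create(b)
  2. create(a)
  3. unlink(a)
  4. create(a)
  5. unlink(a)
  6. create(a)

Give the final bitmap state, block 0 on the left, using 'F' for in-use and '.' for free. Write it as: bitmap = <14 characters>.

[1] create(b) — b=0 (map F.............)
[2] create(a) — a=1 b=0 (map FF............)
[3] unlink(a) — b=0 (map F.............)
[4] create(a) — a=1 b=0 (map FF............)
[5] unlink(a) — b=0 (map F.............)
[6] create(a) — a=1 b=0 (map FF............)

bitmap = FF............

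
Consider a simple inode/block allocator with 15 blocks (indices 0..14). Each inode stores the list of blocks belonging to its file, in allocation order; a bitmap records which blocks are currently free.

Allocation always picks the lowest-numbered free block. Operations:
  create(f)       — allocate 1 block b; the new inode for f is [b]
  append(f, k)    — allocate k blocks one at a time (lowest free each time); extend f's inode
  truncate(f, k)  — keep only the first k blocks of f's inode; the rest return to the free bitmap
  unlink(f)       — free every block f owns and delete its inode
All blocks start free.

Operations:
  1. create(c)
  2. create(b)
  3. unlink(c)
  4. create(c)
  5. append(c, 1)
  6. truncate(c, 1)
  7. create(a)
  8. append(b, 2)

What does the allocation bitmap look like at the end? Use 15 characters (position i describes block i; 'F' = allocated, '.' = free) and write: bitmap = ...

bitmap = FFFFF..........

  1. create(c)  ⇒  F..............  {c→[0]}
  2. create(b)  ⇒  FF.............  {b→[1]; c→[0]}
  3. unlink(c)  ⇒  .F.............  {b→[1]}
  4. create(c)  ⇒  FF.............  {b→[1]; c→[0]}
  5. append(c, 1)  ⇒  FFF............  {b→[1]; c→[0, 2]}
  6. truncate(c, 1)  ⇒  FF.............  {b→[1]; c→[0]}
  7. create(a)  ⇒  FFF............  {a→[2]; b→[1]; c→[0]}
  8. append(b, 2)  ⇒  FFFFF..........  {a→[2]; b→[1, 3, 4]; c→[0]}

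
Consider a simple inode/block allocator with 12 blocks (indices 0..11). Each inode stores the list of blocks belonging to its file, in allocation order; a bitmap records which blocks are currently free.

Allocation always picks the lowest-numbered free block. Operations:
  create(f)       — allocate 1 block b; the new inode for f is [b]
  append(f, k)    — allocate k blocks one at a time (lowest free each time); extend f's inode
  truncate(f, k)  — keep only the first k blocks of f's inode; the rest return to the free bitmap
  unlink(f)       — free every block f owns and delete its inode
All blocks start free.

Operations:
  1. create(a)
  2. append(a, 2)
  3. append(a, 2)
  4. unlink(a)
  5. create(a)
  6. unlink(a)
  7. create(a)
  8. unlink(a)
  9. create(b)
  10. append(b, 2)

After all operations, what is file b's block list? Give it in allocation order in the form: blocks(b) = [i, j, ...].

blocks(b) = [0, 1, 2]

create(a): bitmap=F........... | a=[0]
append(a, 2): bitmap=FFF......... | a=[0, 1, 2]
append(a, 2): bitmap=FFFFF....... | a=[0, 1, 2, 3, 4]
unlink(a): bitmap=............ | 
create(a): bitmap=F........... | a=[0]
unlink(a): bitmap=............ | 
create(a): bitmap=F........... | a=[0]
unlink(a): bitmap=............ | 
create(b): bitmap=F........... | b=[0]
append(b, 2): bitmap=FFF......... | b=[0, 1, 2]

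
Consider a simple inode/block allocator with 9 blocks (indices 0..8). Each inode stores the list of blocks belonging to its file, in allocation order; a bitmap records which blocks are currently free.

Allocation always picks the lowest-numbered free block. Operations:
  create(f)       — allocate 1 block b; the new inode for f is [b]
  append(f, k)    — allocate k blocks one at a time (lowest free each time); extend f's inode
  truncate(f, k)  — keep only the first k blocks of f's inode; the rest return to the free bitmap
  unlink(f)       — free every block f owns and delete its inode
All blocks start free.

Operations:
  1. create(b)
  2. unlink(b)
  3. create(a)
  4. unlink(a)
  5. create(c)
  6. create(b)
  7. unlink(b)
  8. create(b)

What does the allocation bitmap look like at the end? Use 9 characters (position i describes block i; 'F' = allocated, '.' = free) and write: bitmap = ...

bitmap = FF.......

  1. create(b)  ⇒  F........  {b→[0]}
  2. unlink(b)  ⇒  .........  {}
  3. create(a)  ⇒  F........  {a→[0]}
  4. unlink(a)  ⇒  .........  {}
  5. create(c)  ⇒  F........  {c→[0]}
  6. create(b)  ⇒  FF.......  {b→[1]; c→[0]}
  7. unlink(b)  ⇒  F........  {c→[0]}
  8. create(b)  ⇒  FF.......  {b→[1]; c→[0]}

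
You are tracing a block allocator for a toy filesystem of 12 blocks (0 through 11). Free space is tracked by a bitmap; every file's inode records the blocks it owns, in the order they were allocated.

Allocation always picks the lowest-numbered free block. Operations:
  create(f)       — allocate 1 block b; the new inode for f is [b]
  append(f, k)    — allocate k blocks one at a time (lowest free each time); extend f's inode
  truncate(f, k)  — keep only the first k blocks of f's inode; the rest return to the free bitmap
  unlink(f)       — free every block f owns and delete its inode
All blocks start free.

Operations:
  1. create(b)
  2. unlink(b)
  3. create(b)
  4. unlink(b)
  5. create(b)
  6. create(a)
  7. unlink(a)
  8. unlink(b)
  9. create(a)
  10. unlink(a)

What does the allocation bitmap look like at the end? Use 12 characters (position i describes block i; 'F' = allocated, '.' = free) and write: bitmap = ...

bitmap = ............

create(b): bitmap=F........... | b=[0]
unlink(b): bitmap=............ | 
create(b): bitmap=F........... | b=[0]
unlink(b): bitmap=............ | 
create(b): bitmap=F........... | b=[0]
create(a): bitmap=FF.......... | a=[1] b=[0]
unlink(a): bitmap=F........... | b=[0]
unlink(b): bitmap=............ | 
create(a): bitmap=F........... | a=[0]
unlink(a): bitmap=............ | 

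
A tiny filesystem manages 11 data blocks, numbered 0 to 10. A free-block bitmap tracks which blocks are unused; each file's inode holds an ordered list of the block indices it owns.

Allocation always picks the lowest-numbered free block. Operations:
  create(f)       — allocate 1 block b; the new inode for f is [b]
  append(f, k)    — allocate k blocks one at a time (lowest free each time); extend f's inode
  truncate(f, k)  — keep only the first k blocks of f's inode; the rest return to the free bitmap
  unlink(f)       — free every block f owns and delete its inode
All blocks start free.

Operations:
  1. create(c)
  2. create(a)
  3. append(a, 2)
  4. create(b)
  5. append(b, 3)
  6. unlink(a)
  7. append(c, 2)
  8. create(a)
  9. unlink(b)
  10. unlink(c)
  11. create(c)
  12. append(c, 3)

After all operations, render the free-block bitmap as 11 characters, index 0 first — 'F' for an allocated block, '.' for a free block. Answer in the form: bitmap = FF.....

  1. create(c)  ⇒  F..........  {c→[0]}
  2. create(a)  ⇒  FF.........  {a→[1]; c→[0]}
  3. append(a, 2)  ⇒  FFFF.......  {a→[1, 2, 3]; c→[0]}
  4. create(b)  ⇒  FFFFF......  {a→[1, 2, 3]; b→[4]; c→[0]}
  5. append(b, 3)  ⇒  FFFFFFFF...  {a→[1, 2, 3]; b→[4, 5, 6, 7]; c→[0]}
  6. unlink(a)  ⇒  F...FFFF...  {b→[4, 5, 6, 7]; c→[0]}
  7. append(c, 2)  ⇒  FFF.FFFF...  {b→[4, 5, 6, 7]; c→[0, 1, 2]}
  8. create(a)  ⇒  FFFFFFFF...  {a→[3]; b→[4, 5, 6, 7]; c→[0, 1, 2]}
  9. unlink(b)  ⇒  FFFF.......  {a→[3]; c→[0, 1, 2]}
  10. unlink(c)  ⇒  ...F.......  {a→[3]}
  11. create(c)  ⇒  F..F.......  {a→[3]; c→[0]}
  12. append(c, 3)  ⇒  FFFFF......  {a→[3]; c→[0, 1, 2, 4]}

bitmap = FFFFF......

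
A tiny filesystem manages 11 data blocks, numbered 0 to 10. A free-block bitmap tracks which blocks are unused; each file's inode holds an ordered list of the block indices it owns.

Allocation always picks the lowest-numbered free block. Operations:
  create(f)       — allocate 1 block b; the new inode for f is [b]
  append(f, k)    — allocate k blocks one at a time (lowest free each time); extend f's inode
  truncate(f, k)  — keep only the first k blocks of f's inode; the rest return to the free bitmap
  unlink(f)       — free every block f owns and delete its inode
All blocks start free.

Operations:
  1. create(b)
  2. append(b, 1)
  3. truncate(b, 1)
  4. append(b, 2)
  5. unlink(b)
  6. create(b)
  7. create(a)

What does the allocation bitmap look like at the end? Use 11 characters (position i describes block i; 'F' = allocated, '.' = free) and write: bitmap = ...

bitmap = FF.........

[1] create(b) — b=0 (map F..........)
[2] append(b, 1) — b=0,1 (map FF.........)
[3] truncate(b, 1) — b=0 (map F..........)
[4] append(b, 2) — b=0,1,2 (map FFF........)
[5] unlink(b) —  (map ...........)
[6] create(b) — b=0 (map F..........)
[7] create(a) — a=1 b=0 (map FF.........)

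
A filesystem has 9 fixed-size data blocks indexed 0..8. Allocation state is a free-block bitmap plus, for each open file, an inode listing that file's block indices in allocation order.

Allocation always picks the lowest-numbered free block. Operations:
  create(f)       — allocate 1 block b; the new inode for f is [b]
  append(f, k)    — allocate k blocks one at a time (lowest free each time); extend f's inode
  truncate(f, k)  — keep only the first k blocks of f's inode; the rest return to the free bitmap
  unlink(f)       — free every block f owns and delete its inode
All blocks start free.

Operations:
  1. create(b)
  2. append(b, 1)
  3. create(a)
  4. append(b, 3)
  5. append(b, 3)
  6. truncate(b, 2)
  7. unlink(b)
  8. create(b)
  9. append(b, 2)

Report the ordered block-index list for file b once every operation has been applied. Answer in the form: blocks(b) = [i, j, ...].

  1. create(b)  ⇒  F........  {b→[0]}
  2. append(b, 1)  ⇒  FF.......  {b→[0, 1]}
  3. create(a)  ⇒  FFF......  {a→[2]; b→[0, 1]}
  4. append(b, 3)  ⇒  FFFFFF...  {a→[2]; b→[0, 1, 3, 4, 5]}
  5. append(b, 3)  ⇒  FFFFFFFFF  {a→[2]; b→[0, 1, 3, 4, 5, 6, 7, 8]}
  6. truncate(b, 2)  ⇒  FFF......  {a→[2]; b→[0, 1]}
  7. unlink(b)  ⇒  ..F......  {a→[2]}
  8. create(b)  ⇒  F.F......  {a→[2]; b→[0]}
  9. append(b, 2)  ⇒  FFFF.....  {a→[2]; b→[0, 1, 3]}

blocks(b) = [0, 1, 3]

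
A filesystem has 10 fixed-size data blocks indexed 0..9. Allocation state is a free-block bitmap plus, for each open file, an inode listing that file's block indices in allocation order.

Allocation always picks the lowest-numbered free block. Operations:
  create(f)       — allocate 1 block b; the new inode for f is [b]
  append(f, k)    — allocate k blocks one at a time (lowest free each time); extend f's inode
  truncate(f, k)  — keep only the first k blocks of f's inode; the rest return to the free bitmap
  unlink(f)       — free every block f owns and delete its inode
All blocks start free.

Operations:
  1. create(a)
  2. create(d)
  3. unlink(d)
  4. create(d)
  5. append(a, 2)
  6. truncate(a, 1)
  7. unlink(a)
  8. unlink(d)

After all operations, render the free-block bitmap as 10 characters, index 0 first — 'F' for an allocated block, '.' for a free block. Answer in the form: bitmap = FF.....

bitmap = ..........

[1] create(a) — a=0 (map F.........)
[2] create(d) — a=0 d=1 (map FF........)
[3] unlink(d) — a=0 (map F.........)
[4] create(d) — a=0 d=1 (map FF........)
[5] append(a, 2) — a=0,2,3 d=1 (map FFFF......)
[6] truncate(a, 1) — a=0 d=1 (map FF........)
[7] unlink(a) — d=1 (map .F........)
[8] unlink(d) —  (map ..........)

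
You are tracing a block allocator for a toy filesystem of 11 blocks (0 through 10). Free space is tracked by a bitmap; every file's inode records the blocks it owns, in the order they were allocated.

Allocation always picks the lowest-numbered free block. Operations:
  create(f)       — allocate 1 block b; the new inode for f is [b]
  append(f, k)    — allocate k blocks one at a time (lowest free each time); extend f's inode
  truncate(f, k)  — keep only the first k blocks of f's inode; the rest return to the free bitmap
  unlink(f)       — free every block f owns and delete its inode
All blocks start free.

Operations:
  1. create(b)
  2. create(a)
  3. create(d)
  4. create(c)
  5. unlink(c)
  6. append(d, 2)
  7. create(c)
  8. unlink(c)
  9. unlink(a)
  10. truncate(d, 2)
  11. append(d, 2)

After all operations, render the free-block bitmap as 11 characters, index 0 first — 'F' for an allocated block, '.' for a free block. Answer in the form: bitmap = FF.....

create(b): bitmap=F.......... | b=[0]
create(a): bitmap=FF......... | a=[1] b=[0]
create(d): bitmap=FFF........ | a=[1] b=[0] d=[2]
create(c): bitmap=FFFF....... | a=[1] b=[0] c=[3] d=[2]
unlink(c): bitmap=FFF........ | a=[1] b=[0] d=[2]
append(d, 2): bitmap=FFFFF...... | a=[1] b=[0] d=[2, 3, 4]
create(c): bitmap=FFFFFF..... | a=[1] b=[0] c=[5] d=[2, 3, 4]
unlink(c): bitmap=FFFFF...... | a=[1] b=[0] d=[2, 3, 4]
unlink(a): bitmap=F.FFF...... | b=[0] d=[2, 3, 4]
truncate(d, 2): bitmap=F.FF....... | b=[0] d=[2, 3]
append(d, 2): bitmap=FFFFF...... | b=[0] d=[2, 3, 1, 4]

bitmap = FFFFF......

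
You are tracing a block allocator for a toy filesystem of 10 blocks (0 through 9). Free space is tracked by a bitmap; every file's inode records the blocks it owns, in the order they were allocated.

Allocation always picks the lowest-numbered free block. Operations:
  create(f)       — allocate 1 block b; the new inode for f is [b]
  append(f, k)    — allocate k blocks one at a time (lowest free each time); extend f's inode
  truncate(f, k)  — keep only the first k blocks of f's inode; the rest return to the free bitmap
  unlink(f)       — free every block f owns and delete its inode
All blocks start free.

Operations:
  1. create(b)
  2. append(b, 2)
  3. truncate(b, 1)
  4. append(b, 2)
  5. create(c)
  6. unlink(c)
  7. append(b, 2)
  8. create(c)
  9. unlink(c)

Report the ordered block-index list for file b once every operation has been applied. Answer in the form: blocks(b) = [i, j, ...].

blocks(b) = [0, 1, 2, 3, 4]

after create(b) → b:[0]  free=[F.........]
after append(b, 2) → b:[0, 1, 2]  free=[FFF.......]
after truncate(b, 1) → b:[0]  free=[F.........]
after append(b, 2) → b:[0, 1, 2]  free=[FFF.......]
after create(c) → b:[0, 1, 2], c:[3]  free=[FFFF......]
after unlink(c) → b:[0, 1, 2]  free=[FFF.......]
after append(b, 2) → b:[0, 1, 2, 3, 4]  free=[FFFFF.....]
after create(c) → b:[0, 1, 2, 3, 4], c:[5]  free=[FFFFFF....]
after unlink(c) → b:[0, 1, 2, 3, 4]  free=[FFFFF.....]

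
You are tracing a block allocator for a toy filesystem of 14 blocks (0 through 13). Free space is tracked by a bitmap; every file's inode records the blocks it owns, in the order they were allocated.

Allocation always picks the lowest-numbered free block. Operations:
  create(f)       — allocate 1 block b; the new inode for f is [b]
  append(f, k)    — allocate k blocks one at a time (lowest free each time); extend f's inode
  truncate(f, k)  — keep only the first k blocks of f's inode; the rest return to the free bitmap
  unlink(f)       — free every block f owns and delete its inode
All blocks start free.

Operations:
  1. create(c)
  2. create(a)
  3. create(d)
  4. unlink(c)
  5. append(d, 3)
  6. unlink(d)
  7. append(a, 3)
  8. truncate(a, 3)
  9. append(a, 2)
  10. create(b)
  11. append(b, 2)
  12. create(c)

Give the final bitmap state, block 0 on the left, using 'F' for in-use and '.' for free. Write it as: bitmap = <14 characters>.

bitmap = FFFFFFFFF.....

after create(c) → c:[0]  free=[F.............]
after create(a) → a:[1], c:[0]  free=[FF............]
after create(d) → a:[1], c:[0], d:[2]  free=[FFF...........]
after unlink(c) → a:[1], d:[2]  free=[.FF...........]
after append(d, 3) → a:[1], d:[2, 0, 3, 4]  free=[FFFFF.........]
after unlink(d) → a:[1]  free=[.F............]
after append(a, 3) → a:[1, 0, 2, 3]  free=[FFFF..........]
after truncate(a, 3) → a:[1, 0, 2]  free=[FFF...........]
after append(a, 2) → a:[1, 0, 2, 3, 4]  free=[FFFFF.........]
after create(b) → a:[1, 0, 2, 3, 4], b:[5]  free=[FFFFFF........]
after append(b, 2) → a:[1, 0, 2, 3, 4], b:[5, 6, 7]  free=[FFFFFFFF......]
after create(c) → a:[1, 0, 2, 3, 4], b:[5, 6, 7], c:[8]  free=[FFFFFFFFF.....]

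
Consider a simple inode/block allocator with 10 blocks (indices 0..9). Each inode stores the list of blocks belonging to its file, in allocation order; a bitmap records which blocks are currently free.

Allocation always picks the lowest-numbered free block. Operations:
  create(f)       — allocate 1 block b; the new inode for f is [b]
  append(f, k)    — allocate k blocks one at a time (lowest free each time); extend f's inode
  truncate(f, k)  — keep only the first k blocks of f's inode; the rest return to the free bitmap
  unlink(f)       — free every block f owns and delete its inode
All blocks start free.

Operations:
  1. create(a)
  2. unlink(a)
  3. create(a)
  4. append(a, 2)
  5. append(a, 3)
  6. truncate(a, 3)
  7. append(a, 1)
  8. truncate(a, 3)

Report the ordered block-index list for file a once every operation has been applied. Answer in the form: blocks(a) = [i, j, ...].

create(a): bitmap=F......... | a=[0]
unlink(a): bitmap=.......... | 
create(a): bitmap=F......... | a=[0]
append(a, 2): bitmap=FFF....... | a=[0, 1, 2]
append(a, 3): bitmap=FFFFFF.... | a=[0, 1, 2, 3, 4, 5]
truncate(a, 3): bitmap=FFF....... | a=[0, 1, 2]
append(a, 1): bitmap=FFFF...... | a=[0, 1, 2, 3]
truncate(a, 3): bitmap=FFF....... | a=[0, 1, 2]

blocks(a) = [0, 1, 2]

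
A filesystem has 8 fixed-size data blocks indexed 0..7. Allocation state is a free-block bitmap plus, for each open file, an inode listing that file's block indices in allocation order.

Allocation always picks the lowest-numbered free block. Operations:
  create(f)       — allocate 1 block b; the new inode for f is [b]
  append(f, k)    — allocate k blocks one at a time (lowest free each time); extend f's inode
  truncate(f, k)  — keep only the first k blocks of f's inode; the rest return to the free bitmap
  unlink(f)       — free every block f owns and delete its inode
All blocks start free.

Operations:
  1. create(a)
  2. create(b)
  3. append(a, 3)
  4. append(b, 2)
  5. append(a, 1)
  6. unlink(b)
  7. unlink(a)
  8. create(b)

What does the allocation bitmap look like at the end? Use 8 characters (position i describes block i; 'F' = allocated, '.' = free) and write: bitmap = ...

bitmap = F.......

  1. create(a)  ⇒  F.......  {a→[0]}
  2. create(b)  ⇒  FF......  {a→[0]; b→[1]}
  3. append(a, 3)  ⇒  FFFFF...  {a→[0, 2, 3, 4]; b→[1]}
  4. append(b, 2)  ⇒  FFFFFFF.  {a→[0, 2, 3, 4]; b→[1, 5, 6]}
  5. append(a, 1)  ⇒  FFFFFFFF  {a→[0, 2, 3, 4, 7]; b→[1, 5, 6]}
  6. unlink(b)  ⇒  F.FFF..F  {a→[0, 2, 3, 4, 7]}
  7. unlink(a)  ⇒  ........  {}
  8. create(b)  ⇒  F.......  {b→[0]}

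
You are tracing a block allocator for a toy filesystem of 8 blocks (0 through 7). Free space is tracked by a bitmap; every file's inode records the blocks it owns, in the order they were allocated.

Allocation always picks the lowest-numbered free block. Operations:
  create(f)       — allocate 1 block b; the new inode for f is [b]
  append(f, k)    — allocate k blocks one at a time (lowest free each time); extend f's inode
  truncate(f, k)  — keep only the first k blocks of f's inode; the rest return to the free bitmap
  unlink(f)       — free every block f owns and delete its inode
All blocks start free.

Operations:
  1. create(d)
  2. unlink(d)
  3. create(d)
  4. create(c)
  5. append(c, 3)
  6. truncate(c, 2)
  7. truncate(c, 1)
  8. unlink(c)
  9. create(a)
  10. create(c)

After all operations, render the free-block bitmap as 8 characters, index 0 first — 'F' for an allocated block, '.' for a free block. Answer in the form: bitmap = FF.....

bitmap = FFF.....

after create(d) → d:[0]  free=[F.......]
after unlink(d) →   free=[........]
after create(d) → d:[0]  free=[F.......]
after create(c) → c:[1], d:[0]  free=[FF......]
after append(c, 3) → c:[1, 2, 3, 4], d:[0]  free=[FFFFF...]
after truncate(c, 2) → c:[1, 2], d:[0]  free=[FFF.....]
after truncate(c, 1) → c:[1], d:[0]  free=[FF......]
after unlink(c) → d:[0]  free=[F.......]
after create(a) → a:[1], d:[0]  free=[FF......]
after create(c) → a:[1], c:[2], d:[0]  free=[FFF.....]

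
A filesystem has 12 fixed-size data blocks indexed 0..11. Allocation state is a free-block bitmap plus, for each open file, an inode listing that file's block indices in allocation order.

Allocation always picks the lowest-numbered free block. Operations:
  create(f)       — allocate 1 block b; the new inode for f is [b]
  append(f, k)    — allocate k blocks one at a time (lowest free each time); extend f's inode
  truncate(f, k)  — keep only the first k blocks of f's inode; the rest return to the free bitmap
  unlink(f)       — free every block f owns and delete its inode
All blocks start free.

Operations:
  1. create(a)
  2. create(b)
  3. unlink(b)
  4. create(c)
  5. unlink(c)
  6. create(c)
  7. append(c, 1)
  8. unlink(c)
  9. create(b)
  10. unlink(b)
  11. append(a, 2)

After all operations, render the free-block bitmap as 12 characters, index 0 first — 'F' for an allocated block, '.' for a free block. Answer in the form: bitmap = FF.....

create(a): bitmap=F........... | a=[0]
create(b): bitmap=FF.......... | a=[0] b=[1]
unlink(b): bitmap=F........... | a=[0]
create(c): bitmap=FF.......... | a=[0] c=[1]
unlink(c): bitmap=F........... | a=[0]
create(c): bitmap=FF.......... | a=[0] c=[1]
append(c, 1): bitmap=FFF......... | a=[0] c=[1, 2]
unlink(c): bitmap=F........... | a=[0]
create(b): bitmap=FF.......... | a=[0] b=[1]
unlink(b): bitmap=F........... | a=[0]
append(a, 2): bitmap=FFF......... | a=[0, 1, 2]

bitmap = FFF.........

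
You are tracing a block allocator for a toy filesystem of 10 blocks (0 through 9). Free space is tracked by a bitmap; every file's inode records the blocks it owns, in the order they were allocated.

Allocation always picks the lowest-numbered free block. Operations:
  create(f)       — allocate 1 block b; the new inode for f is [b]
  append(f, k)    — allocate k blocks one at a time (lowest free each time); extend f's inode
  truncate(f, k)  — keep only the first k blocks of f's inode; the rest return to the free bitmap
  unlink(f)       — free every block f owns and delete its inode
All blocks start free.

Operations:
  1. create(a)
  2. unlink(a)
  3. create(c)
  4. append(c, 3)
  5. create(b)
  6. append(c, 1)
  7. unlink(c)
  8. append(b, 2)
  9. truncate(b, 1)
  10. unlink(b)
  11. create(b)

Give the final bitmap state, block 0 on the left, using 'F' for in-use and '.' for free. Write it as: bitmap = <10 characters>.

bitmap = F.........

  1. create(a)  ⇒  F.........  {a→[0]}
  2. unlink(a)  ⇒  ..........  {}
  3. create(c)  ⇒  F.........  {c→[0]}
  4. append(c, 3)  ⇒  FFFF......  {c→[0, 1, 2, 3]}
  5. create(b)  ⇒  FFFFF.....  {b→[4]; c→[0, 1, 2, 3]}
  6. append(c, 1)  ⇒  FFFFFF....  {b→[4]; c→[0, 1, 2, 3, 5]}
  7. unlink(c)  ⇒  ....F.....  {b→[4]}
  8. append(b, 2)  ⇒  FF..F.....  {b→[4, 0, 1]}
  9. truncate(b, 1)  ⇒  ....F.....  {b→[4]}
  10. unlink(b)  ⇒  ..........  {}
  11. create(b)  ⇒  F.........  {b→[0]}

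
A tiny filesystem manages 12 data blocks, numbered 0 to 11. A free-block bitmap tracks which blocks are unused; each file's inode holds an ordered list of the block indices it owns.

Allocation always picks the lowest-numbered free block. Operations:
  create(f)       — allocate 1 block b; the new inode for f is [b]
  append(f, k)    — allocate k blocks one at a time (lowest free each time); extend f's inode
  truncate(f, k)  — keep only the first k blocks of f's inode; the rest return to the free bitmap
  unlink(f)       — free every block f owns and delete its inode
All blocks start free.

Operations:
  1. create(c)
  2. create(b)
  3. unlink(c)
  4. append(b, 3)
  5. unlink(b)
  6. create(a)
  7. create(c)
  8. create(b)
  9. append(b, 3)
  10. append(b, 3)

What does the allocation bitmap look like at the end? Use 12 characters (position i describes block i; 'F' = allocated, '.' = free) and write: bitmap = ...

[1] create(c) — c=0 (map F...........)
[2] create(b) — b=1 c=0 (map FF..........)
[3] unlink(c) — b=1 (map .F..........)
[4] append(b, 3) — b=1,0,2,3 (map FFFF........)
[5] unlink(b) —  (map ............)
[6] create(a) — a=0 (map F...........)
[7] create(c) — a=0 c=1 (map FF..........)
[8] create(b) — a=0 b=2 c=1 (map FFF.........)
[9] append(b, 3) — a=0 b=2,3,4,5 c=1 (map FFFFFF......)
[10] append(b, 3) — a=0 b=2,3,4,5,6,7,8 c=1 (map FFFFFFFFF...)

bitmap = FFFFFFFFF...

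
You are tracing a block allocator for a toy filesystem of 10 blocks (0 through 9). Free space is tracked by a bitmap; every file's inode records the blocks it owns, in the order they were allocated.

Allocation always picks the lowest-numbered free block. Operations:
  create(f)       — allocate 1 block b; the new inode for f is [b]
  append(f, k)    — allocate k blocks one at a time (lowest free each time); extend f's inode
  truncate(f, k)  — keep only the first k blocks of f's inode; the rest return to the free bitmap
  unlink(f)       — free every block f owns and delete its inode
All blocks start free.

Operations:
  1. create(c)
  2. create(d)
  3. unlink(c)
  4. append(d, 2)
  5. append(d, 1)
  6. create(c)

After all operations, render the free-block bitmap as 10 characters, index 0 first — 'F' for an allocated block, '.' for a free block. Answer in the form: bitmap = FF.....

create(c): bitmap=F......... | c=[0]
create(d): bitmap=FF........ | c=[0] d=[1]
unlink(c): bitmap=.F........ | d=[1]
append(d, 2): bitmap=FFF....... | d=[1, 0, 2]
append(d, 1): bitmap=FFFF...... | d=[1, 0, 2, 3]
create(c): bitmap=FFFFF..... | c=[4] d=[1, 0, 2, 3]

bitmap = FFFFF.....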